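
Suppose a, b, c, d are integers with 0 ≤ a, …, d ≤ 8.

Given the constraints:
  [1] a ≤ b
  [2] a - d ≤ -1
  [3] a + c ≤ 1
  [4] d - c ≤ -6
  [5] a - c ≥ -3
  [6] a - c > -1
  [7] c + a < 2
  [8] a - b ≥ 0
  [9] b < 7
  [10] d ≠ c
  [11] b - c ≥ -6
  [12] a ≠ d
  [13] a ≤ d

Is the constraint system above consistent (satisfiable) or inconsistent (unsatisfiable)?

Constraints 2, 4, 8, and 11 give b − c ≥ -6, c − d ≥ 6, d − a ≥ 1, a − b ≥ 0.
Adding all 4 inequalities: the left sides telescope to 0, and the right sides sum to (-6) + 6 + 1 + 0 = 1. So 0 ≥ 1, which is false.

Unsatisfiable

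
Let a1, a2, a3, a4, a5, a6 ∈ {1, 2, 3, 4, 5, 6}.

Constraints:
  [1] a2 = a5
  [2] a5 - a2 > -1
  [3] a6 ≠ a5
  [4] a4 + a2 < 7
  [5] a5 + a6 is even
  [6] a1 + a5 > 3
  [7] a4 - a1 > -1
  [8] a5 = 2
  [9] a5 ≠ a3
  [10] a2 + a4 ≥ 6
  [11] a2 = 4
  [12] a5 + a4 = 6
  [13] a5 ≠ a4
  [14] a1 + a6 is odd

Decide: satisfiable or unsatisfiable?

Unsatisfiable

Constraint 11 fixes a2 = 4 and constraint 8 fixes a5 = 2, but constraint 1 requires a2 = a5. Since 4 ≠ 2, contradiction.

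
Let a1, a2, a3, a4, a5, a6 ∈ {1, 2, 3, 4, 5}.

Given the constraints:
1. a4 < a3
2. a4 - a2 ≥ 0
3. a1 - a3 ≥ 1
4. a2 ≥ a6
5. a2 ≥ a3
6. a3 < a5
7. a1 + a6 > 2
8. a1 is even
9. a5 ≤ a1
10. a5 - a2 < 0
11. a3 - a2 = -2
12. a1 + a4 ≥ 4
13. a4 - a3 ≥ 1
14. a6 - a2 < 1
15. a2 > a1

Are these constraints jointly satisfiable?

Unsatisfiable

Constraints 1, 2, 6, 9, and 15 give a4 < a3, a3 < a5, a5 ≤ a1, a1 < a2, a2 ≤ a4. Chaining: a4 < a3 < a5 ≤ a1 < a2 ≤ a4, which forces a4 < a4 — impossible.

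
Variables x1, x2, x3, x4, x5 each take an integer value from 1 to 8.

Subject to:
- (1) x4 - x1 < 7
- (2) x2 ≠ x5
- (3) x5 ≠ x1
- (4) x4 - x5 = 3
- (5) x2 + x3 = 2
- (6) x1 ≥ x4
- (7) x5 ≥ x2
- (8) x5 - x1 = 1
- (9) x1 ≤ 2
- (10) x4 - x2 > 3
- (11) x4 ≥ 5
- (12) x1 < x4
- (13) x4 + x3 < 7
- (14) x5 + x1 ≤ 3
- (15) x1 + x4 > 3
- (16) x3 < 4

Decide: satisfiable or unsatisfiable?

Unsatisfiable

From constraints 6 and 11: x1 ≥ x4 and x4 ≥ 5, so x1 ≥ 5. From constraint 9: x1 ≤ 2. But 2 < 5, so no value of x1 works.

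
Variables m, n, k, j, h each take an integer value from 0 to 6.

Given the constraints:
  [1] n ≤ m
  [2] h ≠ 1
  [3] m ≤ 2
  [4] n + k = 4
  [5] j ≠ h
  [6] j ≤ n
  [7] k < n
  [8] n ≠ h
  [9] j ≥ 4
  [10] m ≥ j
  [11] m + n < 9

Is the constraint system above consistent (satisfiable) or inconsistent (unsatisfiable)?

From constraints 6 and 9: n ≥ j and j ≥ 4, so n ≥ 4. From constraints 1 and 3: n ≤ m and m ≤ 2, so n ≤ 2. But 2 < 4, so no value of n works.

Unsatisfiable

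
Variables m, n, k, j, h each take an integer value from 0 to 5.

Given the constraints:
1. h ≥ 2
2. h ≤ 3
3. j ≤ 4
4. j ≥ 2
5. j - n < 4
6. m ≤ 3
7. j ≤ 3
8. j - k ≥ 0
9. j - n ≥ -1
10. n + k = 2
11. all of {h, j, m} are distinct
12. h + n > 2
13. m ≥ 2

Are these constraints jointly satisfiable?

Constraints 1, 2, 4, 6, 7, and 13 confine each of h, j, m to the 2 values {2, 3}.
Constraint 11 requires all 3 of them to be distinct, but only 2 values are available — impossible by the pigeonhole principle.

Unsatisfiable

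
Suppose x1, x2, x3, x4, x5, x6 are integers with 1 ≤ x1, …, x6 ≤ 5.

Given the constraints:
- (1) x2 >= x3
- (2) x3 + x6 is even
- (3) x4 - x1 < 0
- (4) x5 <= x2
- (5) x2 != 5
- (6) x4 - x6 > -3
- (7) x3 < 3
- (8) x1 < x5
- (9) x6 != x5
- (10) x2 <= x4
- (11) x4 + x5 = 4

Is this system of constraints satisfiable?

Constraints 3, 4, 8, and 10 give x2 ≤ x4, x4 < x1, x1 < x5, x5 ≤ x2. Chaining: x2 ≤ x4 < x1 < x5 ≤ x2, which forces x2 < x2 — impossible.

Unsatisfiable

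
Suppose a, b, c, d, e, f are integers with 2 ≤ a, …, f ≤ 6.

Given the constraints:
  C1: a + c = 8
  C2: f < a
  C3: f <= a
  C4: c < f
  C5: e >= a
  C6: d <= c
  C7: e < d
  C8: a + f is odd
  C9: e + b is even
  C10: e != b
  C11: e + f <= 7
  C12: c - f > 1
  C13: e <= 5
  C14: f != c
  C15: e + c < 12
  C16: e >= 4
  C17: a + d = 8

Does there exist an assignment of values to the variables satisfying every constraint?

Constraints 2, 4, 5, 6, and 7 give f < a, a ≤ e, e < d, d ≤ c, c < f. Chaining: f < a ≤ e < d ≤ c < f, which forces f < f — impossible.

Unsatisfiable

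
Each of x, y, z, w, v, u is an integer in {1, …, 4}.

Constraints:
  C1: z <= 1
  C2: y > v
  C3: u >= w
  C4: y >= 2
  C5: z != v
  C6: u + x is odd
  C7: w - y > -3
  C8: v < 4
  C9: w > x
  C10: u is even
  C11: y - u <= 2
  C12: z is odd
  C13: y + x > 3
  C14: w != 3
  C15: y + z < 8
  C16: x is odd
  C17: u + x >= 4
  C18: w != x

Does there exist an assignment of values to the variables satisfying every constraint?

Satisfiable

The assignment x = 1, y = 4, z = 1, w = 4, v = 2, u = 4 works:
  constraint 7 holds since w - y = 0.
  constraint 11 holds since y - u = 0.
The rest check out directly.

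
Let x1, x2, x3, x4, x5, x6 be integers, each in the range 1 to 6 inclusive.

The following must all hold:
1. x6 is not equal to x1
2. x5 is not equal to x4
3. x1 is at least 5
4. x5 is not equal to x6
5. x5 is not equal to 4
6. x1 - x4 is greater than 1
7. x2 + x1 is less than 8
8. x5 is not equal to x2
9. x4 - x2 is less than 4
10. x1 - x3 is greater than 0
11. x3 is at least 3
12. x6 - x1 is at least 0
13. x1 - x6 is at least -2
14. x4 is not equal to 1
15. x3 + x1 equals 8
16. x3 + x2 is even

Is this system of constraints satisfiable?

One satisfying assignment is x1 = 5, x2 = 1, x3 = 3, x4 = 3, x5 = 2, x6 = 6.
For the less obvious constraints — constraint 6: x1 - x4 = 2; constraint 7: x2 + x1 = 6; constraint 9: x4 - x2 = 2 — and the others hold by inspection.

Satisfiable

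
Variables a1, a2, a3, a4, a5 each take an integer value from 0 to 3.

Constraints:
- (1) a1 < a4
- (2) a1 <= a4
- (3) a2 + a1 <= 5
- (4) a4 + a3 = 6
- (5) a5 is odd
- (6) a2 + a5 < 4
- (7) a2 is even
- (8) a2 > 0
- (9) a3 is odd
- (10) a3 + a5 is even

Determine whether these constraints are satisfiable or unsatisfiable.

Satisfiable

Take a1 = 0, a2 = 2, a3 = 3, a4 = 3, a5 = 1. Then constraint 3: a2 + a1 = 2; constraint 4: a4 + a3 = 6, and every other listed constraint is also met.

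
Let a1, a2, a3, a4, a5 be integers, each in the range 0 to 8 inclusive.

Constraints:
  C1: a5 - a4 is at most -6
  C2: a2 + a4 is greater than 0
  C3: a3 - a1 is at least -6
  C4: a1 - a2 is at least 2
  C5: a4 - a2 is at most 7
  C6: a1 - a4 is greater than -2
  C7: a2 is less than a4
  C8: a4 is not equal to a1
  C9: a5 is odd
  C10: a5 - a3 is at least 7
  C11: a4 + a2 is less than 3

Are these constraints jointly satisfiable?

Unsatisfiable

Constraints 1, 3, 4, 5, and 10 give a5 − a3 ≥ 7, a3 − a1 ≥ -6, a1 − a2 ≥ 2, a2 − a4 ≥ -7, a4 − a5 ≥ 6.
Adding all 5 inequalities: the left sides telescope to 0, and the right sides sum to 7 + (-6) + 2 + (-7) + 6 = 2. So 0 ≥ 2, which is false.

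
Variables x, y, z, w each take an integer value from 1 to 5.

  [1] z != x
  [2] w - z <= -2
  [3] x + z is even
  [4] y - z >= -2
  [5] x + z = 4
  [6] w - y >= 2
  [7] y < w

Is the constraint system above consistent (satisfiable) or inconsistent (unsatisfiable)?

Constraints 2, 4, and 6 give z − w ≥ 2, w − y ≥ 2, y − z ≥ -2.
Adding all 3 inequalities: the left sides telescope to 0, and the right sides sum to 2 + 2 + (-2) = 2. So 0 ≥ 2, which is false.

Unsatisfiable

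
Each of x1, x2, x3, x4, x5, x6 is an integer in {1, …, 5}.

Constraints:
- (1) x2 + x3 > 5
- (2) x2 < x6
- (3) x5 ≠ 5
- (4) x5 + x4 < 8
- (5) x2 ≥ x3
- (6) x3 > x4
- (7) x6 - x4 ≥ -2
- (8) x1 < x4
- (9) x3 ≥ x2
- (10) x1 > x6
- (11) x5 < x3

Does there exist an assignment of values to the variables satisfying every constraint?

Unsatisfiable

Constraints 2, 5, 6, 8, and 10 give x2 < x6, x6 < x1, x1 < x4, x4 < x3, x3 ≤ x2. Chaining: x2 < x6 < x1 < x4 < x3 ≤ x2, which forces x2 < x2 — impossible.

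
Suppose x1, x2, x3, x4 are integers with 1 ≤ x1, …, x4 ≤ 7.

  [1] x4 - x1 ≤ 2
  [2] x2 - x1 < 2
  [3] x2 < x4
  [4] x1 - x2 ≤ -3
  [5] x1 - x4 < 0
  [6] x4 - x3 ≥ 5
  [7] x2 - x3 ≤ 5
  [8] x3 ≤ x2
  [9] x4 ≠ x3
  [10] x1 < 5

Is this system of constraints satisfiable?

Constraints 1, 4, 6, and 7 give x2 − x1 ≥ 3, x1 − x4 ≥ -2, x4 − x3 ≥ 5, x3 − x2 ≥ -5.
Adding all 4 inequalities: the left sides telescope to 0, and the right sides sum to 3 + (-2) + 5 + (-5) = 1. So 0 ≥ 1, which is false.

Unsatisfiable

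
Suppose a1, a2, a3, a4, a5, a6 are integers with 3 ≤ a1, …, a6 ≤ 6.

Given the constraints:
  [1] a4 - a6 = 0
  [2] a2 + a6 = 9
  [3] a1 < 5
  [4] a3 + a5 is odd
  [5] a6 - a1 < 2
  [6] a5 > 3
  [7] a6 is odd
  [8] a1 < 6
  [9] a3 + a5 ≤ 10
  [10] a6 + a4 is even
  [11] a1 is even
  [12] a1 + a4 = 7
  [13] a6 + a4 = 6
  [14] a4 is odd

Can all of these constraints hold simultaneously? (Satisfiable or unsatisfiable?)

Satisfiable

Take a1 = 4, a2 = 6, a3 = 3, a4 = 3, a5 = 4, a6 = 3. Then constraint 1: a4 - a6 = 0; constraint 2: a2 + a6 = 9, and every other listed constraint is also met.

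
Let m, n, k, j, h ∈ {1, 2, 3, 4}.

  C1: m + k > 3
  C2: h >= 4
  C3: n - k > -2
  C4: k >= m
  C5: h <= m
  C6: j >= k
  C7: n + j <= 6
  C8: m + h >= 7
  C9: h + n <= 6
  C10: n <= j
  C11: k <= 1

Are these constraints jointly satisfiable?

Unsatisfiable

From constraints 2 and 5: m ≥ h and h ≥ 4, so m ≥ 4. From constraints 4 and 11: m ≤ k and k ≤ 1, so m ≤ 1. But 1 < 4, so no value of m works.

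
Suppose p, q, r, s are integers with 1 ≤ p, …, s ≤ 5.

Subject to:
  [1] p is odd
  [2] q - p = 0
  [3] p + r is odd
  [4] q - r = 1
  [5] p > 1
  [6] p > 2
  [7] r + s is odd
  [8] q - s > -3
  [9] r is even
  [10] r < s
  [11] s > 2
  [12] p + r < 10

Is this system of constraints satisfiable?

One satisfying assignment is p = 5, q = 5, r = 4, s = 5.
For the less obvious constraints — constraint 2: q - p = 0; constraint 4: q - r = 1 — and the others hold by inspection.

Satisfiable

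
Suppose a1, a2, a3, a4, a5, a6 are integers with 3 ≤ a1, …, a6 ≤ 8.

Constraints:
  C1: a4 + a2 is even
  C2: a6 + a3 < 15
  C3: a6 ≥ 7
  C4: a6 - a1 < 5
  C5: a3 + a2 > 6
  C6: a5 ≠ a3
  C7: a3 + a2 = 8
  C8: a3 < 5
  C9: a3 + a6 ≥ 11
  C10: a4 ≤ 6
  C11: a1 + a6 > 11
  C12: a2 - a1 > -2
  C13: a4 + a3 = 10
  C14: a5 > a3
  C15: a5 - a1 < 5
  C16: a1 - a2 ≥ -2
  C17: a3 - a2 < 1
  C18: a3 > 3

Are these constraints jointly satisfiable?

Setting (a1, a2, a3, a4, a5, a6) = (5, 4, 4, 6, 7, 8) satisfies everything: constraint 2: a6 + a3 = 12; constraint 4: a6 - a1 = 3, and the others follow.

Satisfiable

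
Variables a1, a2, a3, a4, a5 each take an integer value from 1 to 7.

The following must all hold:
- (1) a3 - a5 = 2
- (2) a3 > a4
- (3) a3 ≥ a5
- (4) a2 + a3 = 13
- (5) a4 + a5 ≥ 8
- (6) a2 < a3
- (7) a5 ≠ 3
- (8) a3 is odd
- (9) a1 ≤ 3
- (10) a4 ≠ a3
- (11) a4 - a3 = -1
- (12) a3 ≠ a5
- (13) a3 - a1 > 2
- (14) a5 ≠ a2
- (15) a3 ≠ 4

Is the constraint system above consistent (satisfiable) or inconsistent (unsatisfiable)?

Satisfiable

Try a1 = 2, a2 = 6, a3 = 7, a4 = 6, a5 = 5.
Check constraint 1: a3 - a5 = 2; constraint 4: a2 + a3 = 13; constraint 5: a4 + a5 = 11. The remaining constraints are straightforward to verify.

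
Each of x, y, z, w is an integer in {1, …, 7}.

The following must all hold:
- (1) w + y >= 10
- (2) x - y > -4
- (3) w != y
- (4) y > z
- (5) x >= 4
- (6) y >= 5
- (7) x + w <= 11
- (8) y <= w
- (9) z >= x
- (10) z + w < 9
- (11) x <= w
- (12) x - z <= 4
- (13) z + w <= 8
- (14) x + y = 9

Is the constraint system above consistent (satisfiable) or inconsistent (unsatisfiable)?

From constraints 5 and 9: z ≥ x ≥ 4. From constraints 6 and 8: w ≥ y ≥ 5. Hence z + w ≥ 9. But constraint 13 requires z + w ≤ 8, and 8 < 9. Contradiction.

Unsatisfiable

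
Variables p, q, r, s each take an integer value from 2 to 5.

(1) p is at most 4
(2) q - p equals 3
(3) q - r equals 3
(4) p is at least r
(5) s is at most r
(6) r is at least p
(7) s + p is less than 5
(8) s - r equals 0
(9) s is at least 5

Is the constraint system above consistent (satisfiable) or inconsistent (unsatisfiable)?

From constraints 5 and 9: r ≥ s and s ≥ 5, so r ≥ 5. From constraints 1 and 4: r ≤ p and p ≤ 4, so r ≤ 4. But 4 < 5, so no value of r works.

Unsatisfiable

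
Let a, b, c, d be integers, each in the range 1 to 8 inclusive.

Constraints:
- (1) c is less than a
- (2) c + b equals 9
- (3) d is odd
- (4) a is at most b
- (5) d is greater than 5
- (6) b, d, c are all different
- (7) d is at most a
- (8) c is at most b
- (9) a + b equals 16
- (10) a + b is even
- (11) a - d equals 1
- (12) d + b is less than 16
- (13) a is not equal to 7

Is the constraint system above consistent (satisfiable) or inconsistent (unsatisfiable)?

Satisfiable

One satisfying assignment is a = 8, b = 8, c = 1, d = 7.
For the less obvious constraints — constraint 2: c + b = 9; constraint 9: a + b = 16; constraint 11: a - d = 1 — and the others hold by inspection.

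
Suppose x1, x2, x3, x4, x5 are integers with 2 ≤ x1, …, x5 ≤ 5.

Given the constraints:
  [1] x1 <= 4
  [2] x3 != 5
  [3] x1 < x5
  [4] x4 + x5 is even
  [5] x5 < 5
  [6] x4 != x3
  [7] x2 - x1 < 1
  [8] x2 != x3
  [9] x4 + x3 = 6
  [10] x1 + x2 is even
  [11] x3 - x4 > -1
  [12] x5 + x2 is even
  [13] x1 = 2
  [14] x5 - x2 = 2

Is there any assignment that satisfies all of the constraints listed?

Satisfiable

Take x1 = 2, x2 = 2, x3 = 4, x4 = 2, x5 = 4. Then constraint 7: x2 - x1 = 0; constraint 9: x4 + x3 = 6; constraint 11: x3 - x4 = 2, and every other listed constraint is also met.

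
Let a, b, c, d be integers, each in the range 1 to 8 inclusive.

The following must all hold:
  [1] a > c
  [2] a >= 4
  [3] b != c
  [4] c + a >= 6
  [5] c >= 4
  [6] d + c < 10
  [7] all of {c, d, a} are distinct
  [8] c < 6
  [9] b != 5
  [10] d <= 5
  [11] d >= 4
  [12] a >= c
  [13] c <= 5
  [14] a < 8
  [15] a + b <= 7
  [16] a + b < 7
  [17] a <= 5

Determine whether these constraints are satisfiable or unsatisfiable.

Unsatisfiable

Constraints 2, 5, 10, 11, 13, and 17 confine each of c, d, a to the 2 values {4, 5}.
Constraint 7 requires all 3 of them to be distinct, but only 2 values are available — impossible by the pigeonhole principle.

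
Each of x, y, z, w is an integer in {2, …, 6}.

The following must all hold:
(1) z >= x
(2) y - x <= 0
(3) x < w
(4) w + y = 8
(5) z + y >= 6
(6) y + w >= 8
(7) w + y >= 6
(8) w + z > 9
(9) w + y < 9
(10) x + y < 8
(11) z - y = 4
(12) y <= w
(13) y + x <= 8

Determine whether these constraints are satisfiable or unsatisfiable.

One satisfying assignment is x = 5, y = 2, z = 6, w = 6.
For the less obvious constraints — constraint 2: y - x = -3; constraint 4: w + y = 8; constraint 5: z + y = 8 — and the others hold by inspection.

Satisfiable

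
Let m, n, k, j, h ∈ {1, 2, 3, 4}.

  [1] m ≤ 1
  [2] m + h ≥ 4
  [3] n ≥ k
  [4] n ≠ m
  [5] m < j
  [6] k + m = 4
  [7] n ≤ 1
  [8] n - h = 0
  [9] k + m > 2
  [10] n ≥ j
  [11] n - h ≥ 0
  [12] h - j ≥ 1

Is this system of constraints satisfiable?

From constraints 3 and 7: k ≤ n ≤ 1. From constraint 1: m ≤ 1. Hence k + m ≤ 2. But constraint 6 requires k + m = 4, and 4 > 2. Contradiction.

Unsatisfiable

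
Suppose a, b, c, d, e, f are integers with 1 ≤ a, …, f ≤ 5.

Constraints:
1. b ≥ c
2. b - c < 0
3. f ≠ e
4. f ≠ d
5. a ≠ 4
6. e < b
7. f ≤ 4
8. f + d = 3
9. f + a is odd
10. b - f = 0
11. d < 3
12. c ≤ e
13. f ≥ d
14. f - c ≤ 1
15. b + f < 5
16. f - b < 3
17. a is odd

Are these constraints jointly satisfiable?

Unsatisfiable

Constraints 2, 6, and 12 give e < b, b < c, c ≤ e. Chaining: e < b < c ≤ e, which forces e < e — impossible.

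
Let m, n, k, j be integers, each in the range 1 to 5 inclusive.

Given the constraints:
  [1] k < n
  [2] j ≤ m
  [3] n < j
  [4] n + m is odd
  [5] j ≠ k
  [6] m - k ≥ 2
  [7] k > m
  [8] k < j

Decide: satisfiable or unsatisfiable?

Unsatisfiable

Constraints 1, 2, 3, and 7 give n < j, j ≤ m, m < k, k < n. Chaining: n < j ≤ m < k < n, which forces n < n — impossible.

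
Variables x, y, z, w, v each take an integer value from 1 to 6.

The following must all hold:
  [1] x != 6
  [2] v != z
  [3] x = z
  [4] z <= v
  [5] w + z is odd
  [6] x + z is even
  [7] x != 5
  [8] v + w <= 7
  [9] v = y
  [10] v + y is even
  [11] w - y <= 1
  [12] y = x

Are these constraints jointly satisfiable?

From constraints 3, 9, and 12, v = y = x = z, so v = z. But constraint 2 says v ≠ z. Contradiction.

Unsatisfiable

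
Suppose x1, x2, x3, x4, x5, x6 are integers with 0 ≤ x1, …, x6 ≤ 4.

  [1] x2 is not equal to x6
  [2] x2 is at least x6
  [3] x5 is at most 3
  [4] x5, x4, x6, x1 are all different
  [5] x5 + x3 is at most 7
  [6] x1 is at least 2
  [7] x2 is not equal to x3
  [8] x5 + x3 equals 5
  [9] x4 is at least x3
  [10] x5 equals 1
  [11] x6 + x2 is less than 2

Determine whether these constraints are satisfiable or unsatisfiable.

Try x1 = 3, x2 = 1, x3 = 4, x4 = 4, x5 = 1, x6 = 0.
Check constraint 5: x5 + x3 = 5; constraint 8: x5 + x3 = 5. The remaining constraints are straightforward to verify.

Satisfiable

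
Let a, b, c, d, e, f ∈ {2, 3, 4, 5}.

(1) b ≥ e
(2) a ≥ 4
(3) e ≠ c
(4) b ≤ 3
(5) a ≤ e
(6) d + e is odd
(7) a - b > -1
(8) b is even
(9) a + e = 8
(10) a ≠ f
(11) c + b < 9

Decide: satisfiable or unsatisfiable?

From constraints 2 and 5: e ≥ a and a ≥ 4, so e ≥ 4. From constraints 1 and 4: e ≤ b and b ≤ 3, so e ≤ 3. But 3 < 4, so no value of e works.

Unsatisfiable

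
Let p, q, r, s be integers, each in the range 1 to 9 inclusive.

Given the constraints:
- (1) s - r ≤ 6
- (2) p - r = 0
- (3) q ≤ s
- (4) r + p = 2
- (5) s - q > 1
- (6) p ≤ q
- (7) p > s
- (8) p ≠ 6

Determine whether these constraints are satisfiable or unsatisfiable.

Constraints 3, 6, and 7 give p ≤ q, q ≤ s, s < p. Chaining: p ≤ q ≤ s < p, which forces p < p — impossible.

Unsatisfiable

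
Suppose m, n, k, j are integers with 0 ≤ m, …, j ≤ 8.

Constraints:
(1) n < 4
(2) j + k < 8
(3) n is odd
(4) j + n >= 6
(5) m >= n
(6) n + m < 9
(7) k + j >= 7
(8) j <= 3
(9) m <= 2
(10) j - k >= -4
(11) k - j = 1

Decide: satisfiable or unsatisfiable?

Unsatisfiable

From constraint 8: j ≤ 3. From constraints 5 and 9: n ≤ m ≤ 2. Hence j + n ≤ 5. But constraint 4 requires j + n ≥ 6, and 6 > 5. Contradiction.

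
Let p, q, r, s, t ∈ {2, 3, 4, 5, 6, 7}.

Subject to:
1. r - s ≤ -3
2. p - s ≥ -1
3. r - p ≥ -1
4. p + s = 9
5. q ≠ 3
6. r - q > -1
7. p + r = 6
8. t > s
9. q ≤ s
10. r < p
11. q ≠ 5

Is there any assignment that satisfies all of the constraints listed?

Constraints 1, 2, and 3 give r − p ≥ -1, p − s ≥ -1, s − r ≥ 3.
Adding all 3 inequalities: the left sides telescope to 0, and the right sides sum to (-1) + (-1) + 3 = 1. So 0 ≥ 1, which is false.

Unsatisfiable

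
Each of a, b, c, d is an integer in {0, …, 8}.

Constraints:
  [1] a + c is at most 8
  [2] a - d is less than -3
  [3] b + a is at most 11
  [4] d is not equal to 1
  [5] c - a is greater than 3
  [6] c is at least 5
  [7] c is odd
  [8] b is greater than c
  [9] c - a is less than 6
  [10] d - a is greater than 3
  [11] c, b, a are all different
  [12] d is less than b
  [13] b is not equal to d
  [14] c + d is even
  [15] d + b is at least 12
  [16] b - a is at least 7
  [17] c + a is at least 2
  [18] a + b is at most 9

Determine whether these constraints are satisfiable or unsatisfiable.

Satisfiable

Try a = 0, b = 8, c = 5, d = 5.
Check constraint 1: a + c = 5; constraint 2: a - d = -5. The remaining constraints are straightforward to verify.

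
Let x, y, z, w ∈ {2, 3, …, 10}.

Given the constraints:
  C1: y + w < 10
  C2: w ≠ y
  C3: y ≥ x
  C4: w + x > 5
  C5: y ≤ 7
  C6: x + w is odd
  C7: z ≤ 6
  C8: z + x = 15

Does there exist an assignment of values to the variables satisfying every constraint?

Unsatisfiable

From constraint 7: z ≤ 6. From constraints 3 and 5: x ≤ y ≤ 7. Hence z + x ≤ 13. But constraint 8 requires z + x = 15, and 15 > 13. Contradiction.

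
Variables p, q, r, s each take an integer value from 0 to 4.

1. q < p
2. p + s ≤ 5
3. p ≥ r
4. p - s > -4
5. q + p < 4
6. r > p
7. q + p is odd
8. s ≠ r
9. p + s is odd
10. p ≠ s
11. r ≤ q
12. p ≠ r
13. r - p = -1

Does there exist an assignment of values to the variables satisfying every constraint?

Constraints 1, 6, and 11 give q < p, p < r, r ≤ q. Chaining: q < p < r ≤ q, which forces q < q — impossible.

Unsatisfiable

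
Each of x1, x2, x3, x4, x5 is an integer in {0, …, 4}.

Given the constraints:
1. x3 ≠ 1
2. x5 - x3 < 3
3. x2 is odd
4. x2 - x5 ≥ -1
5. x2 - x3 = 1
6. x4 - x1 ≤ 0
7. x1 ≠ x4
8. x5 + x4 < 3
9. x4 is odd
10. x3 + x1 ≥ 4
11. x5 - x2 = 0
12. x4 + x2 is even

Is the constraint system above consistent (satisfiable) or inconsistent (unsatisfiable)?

Satisfiable

Setting (x1, x2, x3, x4, x5) = (4, 1, 0, 1, 1) satisfies everything: constraint 2: x5 - x3 = 1; constraint 4: x2 - x5 = 0; constraint 5: x2 - x3 = 1, and the others follow.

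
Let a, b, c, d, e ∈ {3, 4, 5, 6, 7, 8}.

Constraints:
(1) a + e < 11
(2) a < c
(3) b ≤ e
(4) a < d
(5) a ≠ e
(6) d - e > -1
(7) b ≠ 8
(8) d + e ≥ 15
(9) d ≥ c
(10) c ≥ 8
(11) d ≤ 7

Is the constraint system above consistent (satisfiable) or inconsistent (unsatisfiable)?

Unsatisfiable

From constraint 10: c ≥ 8. From constraints 9 and 11: c ≤ d and d ≤ 7, so c ≤ 7. But 7 < 8, so no value of c works.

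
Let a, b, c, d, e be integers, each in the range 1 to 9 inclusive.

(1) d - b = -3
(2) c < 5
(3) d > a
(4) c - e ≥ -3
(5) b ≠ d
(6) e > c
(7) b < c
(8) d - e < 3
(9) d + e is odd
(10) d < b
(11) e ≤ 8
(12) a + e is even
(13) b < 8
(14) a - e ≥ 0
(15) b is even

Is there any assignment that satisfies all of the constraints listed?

Constraints 3, 6, 7, 10, and 14 give b < c, c < e, e ≤ a, a < d, d < b. Chaining: b < c < e ≤ a < d < b, which forces b < b — impossible.

Unsatisfiable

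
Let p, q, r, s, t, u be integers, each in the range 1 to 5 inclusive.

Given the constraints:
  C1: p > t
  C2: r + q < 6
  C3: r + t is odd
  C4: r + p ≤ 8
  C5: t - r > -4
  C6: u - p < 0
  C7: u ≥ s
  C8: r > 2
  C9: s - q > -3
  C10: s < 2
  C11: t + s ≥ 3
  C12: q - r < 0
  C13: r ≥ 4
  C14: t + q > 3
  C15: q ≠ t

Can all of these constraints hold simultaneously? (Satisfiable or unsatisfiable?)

Satisfiable

Setting (p, q, r, s, t, u) = (4, 1, 4, 1, 3, 3) satisfies everything: constraint 2: r + q = 5; constraint 4: r + p = 8, and the others follow.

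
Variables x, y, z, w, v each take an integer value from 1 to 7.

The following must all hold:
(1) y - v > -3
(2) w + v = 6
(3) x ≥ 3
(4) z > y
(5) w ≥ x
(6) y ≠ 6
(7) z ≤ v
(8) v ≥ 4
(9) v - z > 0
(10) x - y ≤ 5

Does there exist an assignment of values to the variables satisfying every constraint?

From constraints 3 and 5: w ≥ x ≥ 3. From constraint 8: v ≥ 4. Hence w + v ≥ 7. But constraint 2 requires w + v = 6, and 6 < 7. Contradiction.

Unsatisfiable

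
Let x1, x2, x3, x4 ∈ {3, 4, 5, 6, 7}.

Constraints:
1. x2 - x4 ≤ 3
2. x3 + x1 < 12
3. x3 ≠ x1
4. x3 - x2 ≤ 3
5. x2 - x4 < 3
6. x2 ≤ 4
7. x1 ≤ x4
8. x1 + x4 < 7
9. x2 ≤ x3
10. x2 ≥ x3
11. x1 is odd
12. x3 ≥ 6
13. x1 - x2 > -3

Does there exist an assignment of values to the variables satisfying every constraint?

Unsatisfiable

From constraints 10 and 12: x2 ≥ x3 and x3 ≥ 6, so x2 ≥ 6. From constraint 6: x2 ≤ 4. But 4 < 6, so no value of x2 works.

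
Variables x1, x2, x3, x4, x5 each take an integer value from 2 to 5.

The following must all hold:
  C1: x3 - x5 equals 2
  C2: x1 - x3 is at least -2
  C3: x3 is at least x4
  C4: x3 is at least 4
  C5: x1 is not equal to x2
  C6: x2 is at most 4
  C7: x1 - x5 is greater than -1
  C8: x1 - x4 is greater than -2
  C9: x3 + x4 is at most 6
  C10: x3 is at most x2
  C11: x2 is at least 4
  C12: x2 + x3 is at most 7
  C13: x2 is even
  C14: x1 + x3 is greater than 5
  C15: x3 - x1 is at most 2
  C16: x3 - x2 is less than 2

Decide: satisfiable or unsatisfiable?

From constraint 11: x2 ≥ 4. From constraint 4: x3 ≥ 4. Hence x2 + x3 ≥ 8. But constraint 12 requires x2 + x3 ≤ 7, and 7 < 8. Contradiction.

Unsatisfiable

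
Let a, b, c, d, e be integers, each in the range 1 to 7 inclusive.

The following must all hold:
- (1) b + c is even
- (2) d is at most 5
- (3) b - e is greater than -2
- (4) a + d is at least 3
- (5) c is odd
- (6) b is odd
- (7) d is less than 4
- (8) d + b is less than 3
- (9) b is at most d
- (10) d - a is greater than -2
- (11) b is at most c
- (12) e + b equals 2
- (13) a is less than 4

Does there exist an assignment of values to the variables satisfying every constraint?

Take a = 2, b = 1, c = 1, d = 1, e = 1. Then constraint 3: b - e = 0; constraint 4: a + d = 3, and every other listed constraint is also met.

Satisfiable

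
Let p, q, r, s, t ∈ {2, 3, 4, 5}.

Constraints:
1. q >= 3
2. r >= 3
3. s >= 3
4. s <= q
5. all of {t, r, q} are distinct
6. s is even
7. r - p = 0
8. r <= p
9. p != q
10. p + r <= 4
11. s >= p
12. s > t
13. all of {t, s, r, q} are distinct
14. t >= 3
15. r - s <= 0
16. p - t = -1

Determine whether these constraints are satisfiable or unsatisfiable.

Constraints 1, 2, 3, and 14 confine each of t, s, r, q to the 3 values {3, …, 5} (the domain already gives each ≤ 5).
Constraint 13 requires all 4 of them to be distinct, but only 3 values are available — impossible by the pigeonhole principle.

Unsatisfiable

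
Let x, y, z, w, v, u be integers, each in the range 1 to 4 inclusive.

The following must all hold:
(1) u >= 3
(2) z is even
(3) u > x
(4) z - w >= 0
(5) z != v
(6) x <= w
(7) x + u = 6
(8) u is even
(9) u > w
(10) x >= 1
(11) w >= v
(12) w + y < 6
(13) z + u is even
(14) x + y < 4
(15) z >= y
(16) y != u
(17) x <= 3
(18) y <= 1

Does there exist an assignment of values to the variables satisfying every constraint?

One satisfying assignment is x = 2, y = 1, z = 2, w = 2, v = 1, u = 4.
For the less obvious constraints — constraint 4: z - w = 0; constraint 7: x + u = 6; constraint 12: w + y = 3 — and the others hold by inspection.

Satisfiable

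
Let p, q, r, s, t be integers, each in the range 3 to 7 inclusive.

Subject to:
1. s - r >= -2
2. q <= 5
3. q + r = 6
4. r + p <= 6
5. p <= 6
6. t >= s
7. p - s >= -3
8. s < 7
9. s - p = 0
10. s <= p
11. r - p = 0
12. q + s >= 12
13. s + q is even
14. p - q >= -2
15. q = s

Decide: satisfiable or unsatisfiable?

Unsatisfiable

From constraint 2: q ≤ 5. From constraints 5 and 10: s ≤ p ≤ 6. Hence q + s ≤ 11. But constraint 12 requires q + s ≥ 12, and 12 > 11. Contradiction.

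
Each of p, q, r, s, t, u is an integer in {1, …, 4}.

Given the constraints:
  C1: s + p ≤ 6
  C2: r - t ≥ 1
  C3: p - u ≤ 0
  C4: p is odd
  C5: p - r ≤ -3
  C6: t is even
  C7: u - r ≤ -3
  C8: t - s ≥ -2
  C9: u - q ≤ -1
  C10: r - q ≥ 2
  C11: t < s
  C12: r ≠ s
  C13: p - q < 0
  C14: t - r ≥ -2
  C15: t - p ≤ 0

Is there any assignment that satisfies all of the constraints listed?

Constraints 3, 9, 10, 14, and 15 give t − r ≥ -2, r − q ≥ 2, q − u ≥ 1, u − p ≥ 0, p − t ≥ 0.
Adding all 5 inequalities: the left sides telescope to 0, and the right sides sum to (-2) + 2 + 1 + 0 + 0 = 1. So 0 ≥ 1, which is false.

Unsatisfiable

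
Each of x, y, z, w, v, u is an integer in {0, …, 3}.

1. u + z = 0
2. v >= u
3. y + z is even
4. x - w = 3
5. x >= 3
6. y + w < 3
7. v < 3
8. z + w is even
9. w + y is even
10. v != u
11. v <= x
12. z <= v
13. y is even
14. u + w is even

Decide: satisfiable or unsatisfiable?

Satisfiable

One satisfying assignment is x = 3, y = 2, z = 0, w = 0, v = 2, u = 0.
For the less obvious constraints — constraint 1: u + z = 0; constraint 4: x - w = 3; constraint 6: y + w = 2 — and the others hold by inspection.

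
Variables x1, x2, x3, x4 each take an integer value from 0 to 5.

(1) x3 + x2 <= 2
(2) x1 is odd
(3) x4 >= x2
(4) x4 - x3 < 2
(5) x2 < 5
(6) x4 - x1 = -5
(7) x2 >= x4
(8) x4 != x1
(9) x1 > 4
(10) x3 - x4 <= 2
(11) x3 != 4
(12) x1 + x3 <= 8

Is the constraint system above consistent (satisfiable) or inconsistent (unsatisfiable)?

Try x1 = 5, x2 = 0, x3 = 0, x4 = 0.
Check constraint 1: x3 + x2 = 0; constraint 4: x4 - x3 = 0; constraint 6: x4 - x1 = -5. The remaining constraints are straightforward to verify.

Satisfiable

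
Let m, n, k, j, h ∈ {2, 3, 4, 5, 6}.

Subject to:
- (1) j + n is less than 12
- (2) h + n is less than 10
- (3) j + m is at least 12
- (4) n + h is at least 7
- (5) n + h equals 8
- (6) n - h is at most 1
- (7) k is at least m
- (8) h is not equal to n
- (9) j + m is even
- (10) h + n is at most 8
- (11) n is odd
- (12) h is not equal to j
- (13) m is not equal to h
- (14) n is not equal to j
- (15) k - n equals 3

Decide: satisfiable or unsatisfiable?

Satisfiable

Try m = 6, n = 3, k = 6, j = 6, h = 5.
Check constraint 1: j + n = 9; constraint 2: h + n = 8; constraint 3: j + m = 12. The remaining constraints are straightforward to verify.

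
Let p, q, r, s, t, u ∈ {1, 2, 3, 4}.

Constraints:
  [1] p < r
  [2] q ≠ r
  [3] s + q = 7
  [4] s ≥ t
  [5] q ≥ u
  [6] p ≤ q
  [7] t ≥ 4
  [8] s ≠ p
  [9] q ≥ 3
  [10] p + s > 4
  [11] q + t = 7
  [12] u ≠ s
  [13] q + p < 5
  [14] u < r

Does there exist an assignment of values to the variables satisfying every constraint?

Satisfiable

Try p = 1, q = 3, r = 4, s = 4, t = 4, u = 2.
Check constraint 3: s + q = 7; constraint 10: p + s = 5; constraint 11: q + t = 7. The remaining constraints are straightforward to verify.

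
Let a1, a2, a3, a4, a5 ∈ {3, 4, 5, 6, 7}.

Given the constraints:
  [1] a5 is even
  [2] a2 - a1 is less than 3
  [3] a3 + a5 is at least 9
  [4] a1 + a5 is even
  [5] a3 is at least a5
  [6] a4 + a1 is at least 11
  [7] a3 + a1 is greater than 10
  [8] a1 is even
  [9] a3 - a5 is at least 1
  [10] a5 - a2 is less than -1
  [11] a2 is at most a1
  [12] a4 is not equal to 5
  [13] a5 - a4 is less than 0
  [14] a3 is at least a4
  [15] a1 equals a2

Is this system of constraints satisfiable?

Satisfiable

One satisfying assignment is a1 = 6, a2 = 6, a3 = 6, a4 = 6, a5 = 4.
For the less obvious constraints — constraint 2: a2 - a1 = 0; constraint 3: a3 + a5 = 10; constraint 6: a4 + a1 = 12 — and the others hold by inspection.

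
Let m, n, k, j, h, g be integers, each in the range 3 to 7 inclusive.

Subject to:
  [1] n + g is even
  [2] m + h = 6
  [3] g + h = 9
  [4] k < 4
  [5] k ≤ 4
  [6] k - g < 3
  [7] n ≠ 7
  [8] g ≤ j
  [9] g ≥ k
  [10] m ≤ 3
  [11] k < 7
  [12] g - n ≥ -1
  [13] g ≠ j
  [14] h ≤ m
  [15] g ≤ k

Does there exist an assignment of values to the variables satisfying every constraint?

From constraints 5 and 15: g ≤ k ≤ 4. From constraints 10 and 14: h ≤ m ≤ 3. Hence g + h ≤ 7. But constraint 3 requires g + h = 9, and 9 > 7. Contradiction.

Unsatisfiable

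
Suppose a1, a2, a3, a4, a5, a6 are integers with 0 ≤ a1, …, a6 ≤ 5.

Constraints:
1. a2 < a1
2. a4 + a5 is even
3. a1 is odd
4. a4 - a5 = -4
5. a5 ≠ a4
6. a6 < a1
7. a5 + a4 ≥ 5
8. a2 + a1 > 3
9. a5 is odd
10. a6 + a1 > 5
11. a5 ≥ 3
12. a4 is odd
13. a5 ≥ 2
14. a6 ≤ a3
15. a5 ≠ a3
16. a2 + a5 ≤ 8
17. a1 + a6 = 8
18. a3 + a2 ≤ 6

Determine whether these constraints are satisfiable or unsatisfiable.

Take a1 = 5, a2 = 1, a3 = 3, a4 = 1, a5 = 5, a6 = 3. Then constraint 4: a4 - a5 = -4; constraint 7: a5 + a4 = 6; constraint 8: a2 + a1 = 6, and every other listed constraint is also met.

Satisfiable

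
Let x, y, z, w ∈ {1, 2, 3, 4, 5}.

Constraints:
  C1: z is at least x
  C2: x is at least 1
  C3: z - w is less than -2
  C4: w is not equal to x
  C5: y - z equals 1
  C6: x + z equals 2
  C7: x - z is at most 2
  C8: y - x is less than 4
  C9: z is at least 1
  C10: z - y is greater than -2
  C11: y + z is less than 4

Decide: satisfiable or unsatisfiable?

The assignment x = 1, y = 2, z = 1, w = 5 works:
  constraint 3 holds since z - w = -4.
  constraint 5 holds since y - z = 1.
The rest check out directly.

Satisfiable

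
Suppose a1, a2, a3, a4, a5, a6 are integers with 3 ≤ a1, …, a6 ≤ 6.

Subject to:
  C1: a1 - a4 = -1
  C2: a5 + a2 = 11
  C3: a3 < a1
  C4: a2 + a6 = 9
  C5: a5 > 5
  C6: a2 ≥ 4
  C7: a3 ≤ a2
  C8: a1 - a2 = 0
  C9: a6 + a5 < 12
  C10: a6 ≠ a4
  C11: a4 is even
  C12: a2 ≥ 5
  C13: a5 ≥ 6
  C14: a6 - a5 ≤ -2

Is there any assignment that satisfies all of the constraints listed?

Satisfiable

One satisfying assignment is a1 = 5, a2 = 5, a3 = 3, a4 = 6, a5 = 6, a6 = 4.
For the less obvious constraints — constraint 1: a1 - a4 = -1; constraint 2: a5 + a2 = 11 — and the others hold by inspection.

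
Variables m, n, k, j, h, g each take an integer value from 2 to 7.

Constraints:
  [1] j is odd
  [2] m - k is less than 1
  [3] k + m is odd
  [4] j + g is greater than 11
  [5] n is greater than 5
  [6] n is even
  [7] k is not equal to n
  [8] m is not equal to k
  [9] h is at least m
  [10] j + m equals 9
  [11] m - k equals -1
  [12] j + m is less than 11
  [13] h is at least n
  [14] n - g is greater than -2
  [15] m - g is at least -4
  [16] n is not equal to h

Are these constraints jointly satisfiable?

The assignment m = 4, n = 6, k = 5, j = 5, h = 7, g = 7 works:
  constraint 2 holds since m - k = -1.
  constraint 4 holds since j + g = 12.
  constraint 10 holds since j + m = 9.
The rest check out directly.

Satisfiable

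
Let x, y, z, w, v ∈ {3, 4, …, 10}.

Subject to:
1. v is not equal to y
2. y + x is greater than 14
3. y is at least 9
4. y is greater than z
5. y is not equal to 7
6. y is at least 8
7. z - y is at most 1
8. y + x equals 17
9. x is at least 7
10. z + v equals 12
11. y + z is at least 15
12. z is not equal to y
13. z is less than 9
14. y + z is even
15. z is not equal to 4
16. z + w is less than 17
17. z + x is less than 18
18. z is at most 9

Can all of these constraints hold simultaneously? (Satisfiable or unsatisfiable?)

Satisfiable

Try x = 7, y = 10, z = 8, w = 7, v = 4.
Check constraint 2: y + x = 17; constraint 7: z - y = -2. The remaining constraints are straightforward to verify.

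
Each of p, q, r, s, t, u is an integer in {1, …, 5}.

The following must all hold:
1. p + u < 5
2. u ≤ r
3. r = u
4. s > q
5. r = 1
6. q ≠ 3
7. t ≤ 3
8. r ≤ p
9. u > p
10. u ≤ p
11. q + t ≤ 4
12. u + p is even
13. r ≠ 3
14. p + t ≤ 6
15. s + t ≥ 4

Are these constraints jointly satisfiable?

Constraints 2, 8, and 9 give p < u, u ≤ r, r ≤ p. Chaining: p < u ≤ r ≤ p, which forces p < p — impossible.

Unsatisfiable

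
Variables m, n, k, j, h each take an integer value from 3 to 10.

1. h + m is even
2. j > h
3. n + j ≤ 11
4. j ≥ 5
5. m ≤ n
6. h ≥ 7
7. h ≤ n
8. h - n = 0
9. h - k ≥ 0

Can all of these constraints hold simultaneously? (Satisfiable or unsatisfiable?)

Unsatisfiable

From constraints 6 and 7: n ≥ h ≥ 7. From constraint 4: j ≥ 5. Hence n + j ≥ 12. But constraint 3 requires n + j ≤ 11, and 11 < 12. Contradiction.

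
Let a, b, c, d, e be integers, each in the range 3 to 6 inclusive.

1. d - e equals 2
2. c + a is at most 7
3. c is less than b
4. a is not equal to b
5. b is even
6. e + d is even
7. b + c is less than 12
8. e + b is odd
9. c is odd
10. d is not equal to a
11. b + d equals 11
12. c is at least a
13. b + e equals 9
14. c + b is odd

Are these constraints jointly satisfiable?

Satisfiable

The assignment a = 3, b = 6, c = 3, d = 5, e = 3 works:
  constraint 1 holds since d - e = 2.
  constraint 2 holds since c + a = 6.
The rest check out directly.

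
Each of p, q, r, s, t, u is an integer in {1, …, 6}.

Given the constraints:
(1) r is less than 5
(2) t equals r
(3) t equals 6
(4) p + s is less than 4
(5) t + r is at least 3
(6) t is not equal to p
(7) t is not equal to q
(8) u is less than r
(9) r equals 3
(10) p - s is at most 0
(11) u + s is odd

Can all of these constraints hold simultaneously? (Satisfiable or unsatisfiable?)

Constraint 3 fixes t = 6 and constraint 9 fixes r = 3, but constraint 2 requires t = r. Since 6 ≠ 3, contradiction.

Unsatisfiable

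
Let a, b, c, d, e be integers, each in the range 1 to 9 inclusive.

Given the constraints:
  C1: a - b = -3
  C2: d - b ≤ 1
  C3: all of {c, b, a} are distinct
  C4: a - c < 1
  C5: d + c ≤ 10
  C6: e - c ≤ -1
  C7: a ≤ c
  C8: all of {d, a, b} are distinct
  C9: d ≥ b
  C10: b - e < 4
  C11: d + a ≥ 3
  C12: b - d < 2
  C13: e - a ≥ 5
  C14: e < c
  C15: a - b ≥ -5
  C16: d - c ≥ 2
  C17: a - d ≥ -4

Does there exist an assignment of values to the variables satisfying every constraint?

Constraints 2, 6, 13, 15, and 16 give d − c ≥ 2, c − e ≥ 1, e − a ≥ 5, a − b ≥ -5, b − d ≥ -1.
Adding all 5 inequalities: the left sides telescope to 0, and the right sides sum to 2 + 1 + 5 + (-5) + (-1) = 2. So 0 ≥ 2, which is false.

Unsatisfiable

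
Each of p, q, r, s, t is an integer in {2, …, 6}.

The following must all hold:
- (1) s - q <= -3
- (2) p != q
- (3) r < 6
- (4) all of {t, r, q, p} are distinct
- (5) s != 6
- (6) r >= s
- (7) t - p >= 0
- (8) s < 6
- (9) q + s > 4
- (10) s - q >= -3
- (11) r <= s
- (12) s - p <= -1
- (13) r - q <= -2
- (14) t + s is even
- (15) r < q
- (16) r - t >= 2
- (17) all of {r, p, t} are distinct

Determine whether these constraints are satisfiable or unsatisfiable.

Constraints 7, 10, 12, 13, and 16 give t − p ≥ 0, p − s ≥ 1, s − q ≥ -3, q − r ≥ 2, r − t ≥ 2.
Adding all 5 inequalities: the left sides telescope to 0, and the right sides sum to 0 + 1 + (-3) + 2 + 2 = 2. So 0 ≥ 2, which is false.

Unsatisfiable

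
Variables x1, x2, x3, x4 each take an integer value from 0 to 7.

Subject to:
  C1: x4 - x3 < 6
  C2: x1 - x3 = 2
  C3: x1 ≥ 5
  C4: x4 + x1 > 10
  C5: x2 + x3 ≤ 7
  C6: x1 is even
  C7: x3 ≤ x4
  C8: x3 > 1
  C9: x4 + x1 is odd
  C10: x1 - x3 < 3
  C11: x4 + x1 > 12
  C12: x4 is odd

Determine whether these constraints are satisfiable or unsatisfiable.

Try x1 = 6, x2 = 2, x3 = 4, x4 = 7.
Check constraint 1: x4 - x3 = 3; constraint 2: x1 - x3 = 2; constraint 4: x4 + x1 = 13. The remaining constraints are straightforward to verify.

Satisfiable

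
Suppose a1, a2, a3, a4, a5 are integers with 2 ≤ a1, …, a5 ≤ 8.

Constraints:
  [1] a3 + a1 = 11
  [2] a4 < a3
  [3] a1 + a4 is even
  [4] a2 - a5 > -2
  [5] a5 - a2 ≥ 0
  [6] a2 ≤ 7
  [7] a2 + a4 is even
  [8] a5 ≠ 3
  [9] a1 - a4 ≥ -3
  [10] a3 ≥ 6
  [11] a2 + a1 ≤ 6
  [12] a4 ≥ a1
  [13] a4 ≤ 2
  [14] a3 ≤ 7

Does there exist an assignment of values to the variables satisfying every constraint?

From constraint 14: a3 ≤ 7. From constraints 12 and 13: a1 ≤ a4 ≤ 2. Hence a3 + a1 ≤ 9. But constraint 1 requires a3 + a1 = 11, and 11 > 9. Contradiction.

Unsatisfiable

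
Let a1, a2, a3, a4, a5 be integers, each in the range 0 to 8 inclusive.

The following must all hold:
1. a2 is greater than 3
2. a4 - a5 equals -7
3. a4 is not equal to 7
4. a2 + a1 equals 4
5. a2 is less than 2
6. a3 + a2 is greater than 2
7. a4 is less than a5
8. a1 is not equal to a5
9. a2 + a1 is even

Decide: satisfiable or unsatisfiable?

Unsatisfiable

From constraint 1: a2 ≥ 4. From constraint 5: a2 ≤ 1. But 1 < 4, so no value of a2 works.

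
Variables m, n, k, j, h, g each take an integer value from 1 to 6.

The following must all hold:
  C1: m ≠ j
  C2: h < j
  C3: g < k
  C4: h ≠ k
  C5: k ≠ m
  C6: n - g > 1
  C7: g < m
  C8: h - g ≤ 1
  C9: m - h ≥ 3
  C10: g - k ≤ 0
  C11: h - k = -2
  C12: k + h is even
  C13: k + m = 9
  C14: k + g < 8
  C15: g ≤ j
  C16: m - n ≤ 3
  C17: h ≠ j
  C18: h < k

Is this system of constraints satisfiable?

Satisfiable

Try m = 6, n = 6, k = 3, j = 4, h = 1, g = 2.
Check constraint 6: n - g = 4; constraint 8: h - g = -1; constraint 9: m - h = 5. The remaining constraints are straightforward to verify.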